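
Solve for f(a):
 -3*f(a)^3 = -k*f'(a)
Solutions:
 f(a) = -sqrt(2)*sqrt(-k/(C1*k + 3*a))/2
 f(a) = sqrt(2)*sqrt(-k/(C1*k + 3*a))/2


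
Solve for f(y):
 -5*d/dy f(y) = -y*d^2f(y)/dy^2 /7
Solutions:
 f(y) = C1 + C2*y^36


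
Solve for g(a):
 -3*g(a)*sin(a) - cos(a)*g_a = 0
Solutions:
 g(a) = C1*cos(a)^3


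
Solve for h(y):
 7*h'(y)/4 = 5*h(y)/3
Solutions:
 h(y) = C1*exp(20*y/21)


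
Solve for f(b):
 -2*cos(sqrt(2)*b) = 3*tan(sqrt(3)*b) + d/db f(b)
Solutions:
 f(b) = C1 + sqrt(3)*log(cos(sqrt(3)*b)) - sqrt(2)*sin(sqrt(2)*b)


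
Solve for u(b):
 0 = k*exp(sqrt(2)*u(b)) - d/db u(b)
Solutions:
 u(b) = sqrt(2)*(2*log(-1/(C1 + b*k)) - log(2))/4


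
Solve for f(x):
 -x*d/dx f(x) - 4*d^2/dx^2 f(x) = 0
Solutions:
 f(x) = C1 + C2*erf(sqrt(2)*x/4)


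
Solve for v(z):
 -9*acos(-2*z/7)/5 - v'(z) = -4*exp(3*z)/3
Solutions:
 v(z) = C1 - 9*z*acos(-2*z/7)/5 - 9*sqrt(49 - 4*z^2)/10 + 4*exp(3*z)/9


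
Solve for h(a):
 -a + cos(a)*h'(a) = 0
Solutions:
 h(a) = C1 + Integral(a/cos(a), a)


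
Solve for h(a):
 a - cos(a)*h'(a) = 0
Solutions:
 h(a) = C1 + Integral(a/cos(a), a)


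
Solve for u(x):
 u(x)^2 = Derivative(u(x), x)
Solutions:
 u(x) = -1/(C1 + x)


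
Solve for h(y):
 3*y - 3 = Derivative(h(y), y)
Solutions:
 h(y) = C1 + 3*y^2/2 - 3*y


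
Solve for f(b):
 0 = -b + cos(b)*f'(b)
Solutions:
 f(b) = C1 + Integral(b/cos(b), b)


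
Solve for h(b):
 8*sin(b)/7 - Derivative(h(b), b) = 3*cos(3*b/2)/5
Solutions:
 h(b) = C1 - 2*sin(3*b/2)/5 - 8*cos(b)/7


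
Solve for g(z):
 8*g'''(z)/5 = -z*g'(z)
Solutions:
 g(z) = C1 + Integral(C2*airyai(-5^(1/3)*z/2) + C3*airybi(-5^(1/3)*z/2), z)


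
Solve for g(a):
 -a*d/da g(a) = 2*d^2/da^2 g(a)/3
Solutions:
 g(a) = C1 + C2*erf(sqrt(3)*a/2)


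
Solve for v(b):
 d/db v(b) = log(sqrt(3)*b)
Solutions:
 v(b) = C1 + b*log(b) - b + b*log(3)/2


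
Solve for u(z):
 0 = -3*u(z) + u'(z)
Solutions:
 u(z) = C1*exp(3*z)


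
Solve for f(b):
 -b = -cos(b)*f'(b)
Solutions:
 f(b) = C1 + Integral(b/cos(b), b)


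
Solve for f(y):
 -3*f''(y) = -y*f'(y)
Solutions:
 f(y) = C1 + C2*erfi(sqrt(6)*y/6)


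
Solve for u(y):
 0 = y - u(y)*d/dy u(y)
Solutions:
 u(y) = -sqrt(C1 + y^2)
 u(y) = sqrt(C1 + y^2)


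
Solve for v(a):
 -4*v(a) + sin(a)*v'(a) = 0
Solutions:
 v(a) = C1*(cos(a)^2 - 2*cos(a) + 1)/(cos(a)^2 + 2*cos(a) + 1)


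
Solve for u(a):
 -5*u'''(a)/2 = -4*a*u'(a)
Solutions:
 u(a) = C1 + Integral(C2*airyai(2*5^(2/3)*a/5) + C3*airybi(2*5^(2/3)*a/5), a)


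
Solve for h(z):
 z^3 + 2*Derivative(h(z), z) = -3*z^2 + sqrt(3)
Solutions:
 h(z) = C1 - z^4/8 - z^3/2 + sqrt(3)*z/2


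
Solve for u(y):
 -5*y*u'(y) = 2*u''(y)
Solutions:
 u(y) = C1 + C2*erf(sqrt(5)*y/2)


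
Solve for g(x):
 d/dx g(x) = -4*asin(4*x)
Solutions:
 g(x) = C1 - 4*x*asin(4*x) - sqrt(1 - 16*x^2)


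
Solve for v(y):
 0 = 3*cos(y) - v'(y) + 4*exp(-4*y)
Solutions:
 v(y) = C1 + 3*sin(y) - exp(-4*y)


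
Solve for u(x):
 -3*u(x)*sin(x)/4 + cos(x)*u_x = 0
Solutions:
 u(x) = C1/cos(x)^(3/4)


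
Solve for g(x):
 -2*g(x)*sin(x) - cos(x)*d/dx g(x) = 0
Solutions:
 g(x) = C1*cos(x)^2


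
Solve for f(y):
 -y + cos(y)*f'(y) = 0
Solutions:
 f(y) = C1 + Integral(y/cos(y), y)


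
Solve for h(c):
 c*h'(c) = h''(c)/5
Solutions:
 h(c) = C1 + C2*erfi(sqrt(10)*c/2)


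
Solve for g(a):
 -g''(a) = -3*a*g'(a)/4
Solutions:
 g(a) = C1 + C2*erfi(sqrt(6)*a/4)


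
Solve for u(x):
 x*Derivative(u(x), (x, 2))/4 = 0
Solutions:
 u(x) = C1 + C2*x


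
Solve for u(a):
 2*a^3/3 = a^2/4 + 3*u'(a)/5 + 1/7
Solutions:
 u(a) = C1 + 5*a^4/18 - 5*a^3/36 - 5*a/21


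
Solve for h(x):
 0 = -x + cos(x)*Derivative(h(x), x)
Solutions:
 h(x) = C1 + Integral(x/cos(x), x)


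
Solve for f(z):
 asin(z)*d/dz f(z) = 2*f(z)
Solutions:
 f(z) = C1*exp(2*Integral(1/asin(z), z))


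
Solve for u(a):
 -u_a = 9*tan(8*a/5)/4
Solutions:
 u(a) = C1 + 45*log(cos(8*a/5))/32


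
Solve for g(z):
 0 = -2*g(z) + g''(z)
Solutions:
 g(z) = C1*exp(-sqrt(2)*z) + C2*exp(sqrt(2)*z)


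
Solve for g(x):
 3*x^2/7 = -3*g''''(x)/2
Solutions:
 g(x) = C1 + C2*x + C3*x^2 + C4*x^3 - x^6/1260


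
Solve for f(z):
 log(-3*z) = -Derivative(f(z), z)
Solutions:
 f(z) = C1 - z*log(-z) + z*(1 - log(3))


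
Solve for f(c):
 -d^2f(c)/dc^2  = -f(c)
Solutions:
 f(c) = C1*exp(-c) + C2*exp(c)


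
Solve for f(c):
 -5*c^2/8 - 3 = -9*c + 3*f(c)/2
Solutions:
 f(c) = -5*c^2/12 + 6*c - 2


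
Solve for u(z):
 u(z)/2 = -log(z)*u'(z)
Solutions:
 u(z) = C1*exp(-li(z)/2)


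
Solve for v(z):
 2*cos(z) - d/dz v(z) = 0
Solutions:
 v(z) = C1 + 2*sin(z)


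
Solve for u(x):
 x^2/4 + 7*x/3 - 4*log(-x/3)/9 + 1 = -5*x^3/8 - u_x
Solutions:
 u(x) = C1 - 5*x^4/32 - x^3/12 - 7*x^2/6 + 4*x*log(-x)/9 + x*(-13 - 4*log(3))/9


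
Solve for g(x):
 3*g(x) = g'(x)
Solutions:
 g(x) = C1*exp(3*x)


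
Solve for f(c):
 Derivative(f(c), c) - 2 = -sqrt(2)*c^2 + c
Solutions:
 f(c) = C1 - sqrt(2)*c^3/3 + c^2/2 + 2*c


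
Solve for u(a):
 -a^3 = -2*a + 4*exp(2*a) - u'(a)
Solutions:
 u(a) = C1 + a^4/4 - a^2 + 2*exp(2*a)


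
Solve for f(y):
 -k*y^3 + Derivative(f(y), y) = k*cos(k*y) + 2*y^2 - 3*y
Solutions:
 f(y) = C1 + k*y^4/4 + 2*y^3/3 - 3*y^2/2 + sin(k*y)


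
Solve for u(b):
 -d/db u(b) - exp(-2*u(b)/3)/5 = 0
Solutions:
 u(b) = 3*log(-sqrt(C1 - b)) - 3*log(15) + 3*log(30)/2
 u(b) = 3*log(C1 - b)/2 - 3*log(15) + 3*log(30)/2


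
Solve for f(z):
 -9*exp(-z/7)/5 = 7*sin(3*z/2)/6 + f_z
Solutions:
 f(z) = C1 + 7*cos(3*z/2)/9 + 63*exp(-z/7)/5


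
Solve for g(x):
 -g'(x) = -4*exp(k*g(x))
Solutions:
 g(x) = Piecewise((log(-1/(C1*k + 4*k*x))/k, Ne(k, 0)), (nan, True))
 g(x) = Piecewise((C1 + 4*x, Eq(k, 0)), (nan, True))


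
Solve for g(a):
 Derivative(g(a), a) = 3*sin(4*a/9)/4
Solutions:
 g(a) = C1 - 27*cos(4*a/9)/16


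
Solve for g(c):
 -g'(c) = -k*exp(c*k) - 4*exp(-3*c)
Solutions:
 g(c) = C1 + exp(c*k) - 4*exp(-3*c)/3


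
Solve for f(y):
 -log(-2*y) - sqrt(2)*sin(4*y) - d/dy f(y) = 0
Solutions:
 f(y) = C1 - y*log(-y) - y*log(2) + y + sqrt(2)*cos(4*y)/4


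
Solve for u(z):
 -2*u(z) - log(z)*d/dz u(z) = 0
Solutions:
 u(z) = C1*exp(-2*li(z))


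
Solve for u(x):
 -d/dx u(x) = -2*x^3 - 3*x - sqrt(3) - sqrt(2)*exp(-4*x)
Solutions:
 u(x) = C1 + x^4/2 + 3*x^2/2 + sqrt(3)*x - sqrt(2)*exp(-4*x)/4


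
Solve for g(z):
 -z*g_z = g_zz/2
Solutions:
 g(z) = C1 + C2*erf(z)


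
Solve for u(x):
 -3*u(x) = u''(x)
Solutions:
 u(x) = C1*sin(sqrt(3)*x) + C2*cos(sqrt(3)*x)


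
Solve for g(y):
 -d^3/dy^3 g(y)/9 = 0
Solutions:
 g(y) = C1 + C2*y + C3*y^2


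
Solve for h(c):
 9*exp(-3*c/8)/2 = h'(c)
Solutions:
 h(c) = C1 - 12*exp(-3*c/8)


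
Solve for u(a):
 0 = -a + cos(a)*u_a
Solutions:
 u(a) = C1 + Integral(a/cos(a), a)


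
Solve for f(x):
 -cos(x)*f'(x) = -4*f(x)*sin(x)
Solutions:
 f(x) = C1/cos(x)^4


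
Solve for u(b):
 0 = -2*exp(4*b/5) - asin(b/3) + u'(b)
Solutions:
 u(b) = C1 + b*asin(b/3) + sqrt(9 - b^2) + 5*exp(4*b/5)/2


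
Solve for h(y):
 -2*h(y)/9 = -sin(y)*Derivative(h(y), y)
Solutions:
 h(y) = C1*(cos(y) - 1)^(1/9)/(cos(y) + 1)^(1/9)


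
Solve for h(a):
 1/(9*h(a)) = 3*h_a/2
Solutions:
 h(a) = -sqrt(C1 + 12*a)/9
 h(a) = sqrt(C1 + 12*a)/9


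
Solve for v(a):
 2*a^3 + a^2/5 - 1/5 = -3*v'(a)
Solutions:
 v(a) = C1 - a^4/6 - a^3/45 + a/15


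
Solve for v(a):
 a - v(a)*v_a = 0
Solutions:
 v(a) = -sqrt(C1 + a^2)
 v(a) = sqrt(C1 + a^2)


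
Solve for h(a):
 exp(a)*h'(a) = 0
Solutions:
 h(a) = C1


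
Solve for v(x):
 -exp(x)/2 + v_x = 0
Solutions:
 v(x) = C1 + exp(x)/2


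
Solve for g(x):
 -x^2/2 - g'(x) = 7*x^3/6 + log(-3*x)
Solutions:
 g(x) = C1 - 7*x^4/24 - x^3/6 - x*log(-x) + x*(1 - log(3))


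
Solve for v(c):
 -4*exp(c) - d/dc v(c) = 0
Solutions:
 v(c) = C1 - 4*exp(c)


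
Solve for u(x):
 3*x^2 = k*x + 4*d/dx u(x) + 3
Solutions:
 u(x) = C1 - k*x^2/8 + x^3/4 - 3*x/4


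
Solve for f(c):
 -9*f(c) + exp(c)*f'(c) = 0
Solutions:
 f(c) = C1*exp(-9*exp(-c))


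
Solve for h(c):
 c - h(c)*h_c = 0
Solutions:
 h(c) = -sqrt(C1 + c^2)
 h(c) = sqrt(C1 + c^2)


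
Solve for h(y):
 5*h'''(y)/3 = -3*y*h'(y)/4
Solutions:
 h(y) = C1 + Integral(C2*airyai(-3^(2/3)*50^(1/3)*y/10) + C3*airybi(-3^(2/3)*50^(1/3)*y/10), y)


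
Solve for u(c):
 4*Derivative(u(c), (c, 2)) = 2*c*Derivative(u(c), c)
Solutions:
 u(c) = C1 + C2*erfi(c/2)


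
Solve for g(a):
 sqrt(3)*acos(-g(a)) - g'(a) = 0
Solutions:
 Integral(1/acos(-_y), (_y, g(a))) = C1 + sqrt(3)*a


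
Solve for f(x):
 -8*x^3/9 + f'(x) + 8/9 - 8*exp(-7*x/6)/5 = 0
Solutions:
 f(x) = C1 + 2*x^4/9 - 8*x/9 - 48*exp(-7*x/6)/35


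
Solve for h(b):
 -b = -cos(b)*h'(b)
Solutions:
 h(b) = C1 + Integral(b/cos(b), b)


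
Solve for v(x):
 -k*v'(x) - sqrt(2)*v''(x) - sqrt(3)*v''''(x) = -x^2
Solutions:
 v(x) = C1 + C2*exp(x*(-2^(2/3)*3^(1/6)*(9*k + sqrt(81*k^2 + 8*sqrt(6)))^(1/3) + 2*2^(5/6)*3^(1/3)/(9*k + sqrt(81*k^2 + 8*sqrt(6)))^(1/3))/6) + C3*exp(x*(2^(2/3)*3^(1/6)*(9*k + sqrt(81*k^2 + 8*sqrt(6)))^(1/3) - 6^(2/3)*I*(9*k + sqrt(81*k^2 + 8*sqrt(6)))^(1/3) + 16*sqrt(6)/((9*k + sqrt(81*k^2 + 8*sqrt(6)))^(1/3)*(-2^(2/3)*3^(1/6) + 6^(2/3)*I)))/12) + C4*exp(x*(2^(2/3)*3^(1/6)*(9*k + sqrt(81*k^2 + 8*sqrt(6)))^(1/3) + 6^(2/3)*I*(9*k + sqrt(81*k^2 + 8*sqrt(6)))^(1/3) - 16*sqrt(6)/((9*k + sqrt(81*k^2 + 8*sqrt(6)))^(1/3)*(2^(2/3)*3^(1/6) + 6^(2/3)*I)))/12) + x^3/(3*k) - sqrt(2)*x^2/k^2 + 4*x/k^3


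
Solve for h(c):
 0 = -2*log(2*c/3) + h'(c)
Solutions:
 h(c) = C1 + 2*c*log(c) - 2*c + c*log(4/9)


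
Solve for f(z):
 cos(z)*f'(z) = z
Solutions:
 f(z) = C1 + Integral(z/cos(z), z)


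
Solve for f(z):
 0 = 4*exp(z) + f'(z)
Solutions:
 f(z) = C1 - 4*exp(z)


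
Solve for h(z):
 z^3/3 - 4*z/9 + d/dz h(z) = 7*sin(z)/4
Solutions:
 h(z) = C1 - z^4/12 + 2*z^2/9 - 7*cos(z)/4


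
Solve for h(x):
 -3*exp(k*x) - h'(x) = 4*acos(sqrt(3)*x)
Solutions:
 h(x) = C1 - 4*x*acos(sqrt(3)*x) + 4*sqrt(3)*sqrt(1 - 3*x^2)/3 - 3*Piecewise((exp(k*x)/k, Ne(k, 0)), (x, True))


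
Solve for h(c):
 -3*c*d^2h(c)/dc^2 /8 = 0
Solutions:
 h(c) = C1 + C2*c


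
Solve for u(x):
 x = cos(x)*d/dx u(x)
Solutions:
 u(x) = C1 + Integral(x/cos(x), x)


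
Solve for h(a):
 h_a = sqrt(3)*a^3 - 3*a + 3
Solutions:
 h(a) = C1 + sqrt(3)*a^4/4 - 3*a^2/2 + 3*a


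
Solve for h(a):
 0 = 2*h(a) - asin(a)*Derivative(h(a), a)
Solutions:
 h(a) = C1*exp(2*Integral(1/asin(a), a))


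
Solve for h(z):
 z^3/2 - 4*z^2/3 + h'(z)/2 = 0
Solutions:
 h(z) = C1 - z^4/4 + 8*z^3/9


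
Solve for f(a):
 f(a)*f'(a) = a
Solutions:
 f(a) = -sqrt(C1 + a^2)
 f(a) = sqrt(C1 + a^2)


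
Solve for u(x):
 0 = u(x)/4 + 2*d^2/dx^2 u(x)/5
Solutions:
 u(x) = C1*sin(sqrt(10)*x/4) + C2*cos(sqrt(10)*x/4)


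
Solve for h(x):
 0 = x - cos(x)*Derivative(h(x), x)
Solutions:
 h(x) = C1 + Integral(x/cos(x), x)


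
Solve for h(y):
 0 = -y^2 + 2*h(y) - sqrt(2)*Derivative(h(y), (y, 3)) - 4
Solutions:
 h(y) = C3*exp(2^(1/6)*y) + y^2/2 + (C1*sin(2^(1/6)*sqrt(3)*y/2) + C2*cos(2^(1/6)*sqrt(3)*y/2))*exp(-2^(1/6)*y/2) + 2


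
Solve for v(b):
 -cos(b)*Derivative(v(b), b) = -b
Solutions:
 v(b) = C1 + Integral(b/cos(b), b)


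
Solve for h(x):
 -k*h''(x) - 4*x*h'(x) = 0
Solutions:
 h(x) = C1 + C2*sqrt(k)*erf(sqrt(2)*x*sqrt(1/k))


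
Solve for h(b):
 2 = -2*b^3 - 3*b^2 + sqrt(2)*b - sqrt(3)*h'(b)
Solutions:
 h(b) = C1 - sqrt(3)*b^4/6 - sqrt(3)*b^3/3 + sqrt(6)*b^2/6 - 2*sqrt(3)*b/3


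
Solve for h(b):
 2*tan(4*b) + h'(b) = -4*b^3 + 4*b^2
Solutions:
 h(b) = C1 - b^4 + 4*b^3/3 + log(cos(4*b))/2


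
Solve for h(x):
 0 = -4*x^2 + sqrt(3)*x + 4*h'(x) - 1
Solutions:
 h(x) = C1 + x^3/3 - sqrt(3)*x^2/8 + x/4


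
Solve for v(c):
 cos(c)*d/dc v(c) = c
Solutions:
 v(c) = C1 + Integral(c/cos(c), c)


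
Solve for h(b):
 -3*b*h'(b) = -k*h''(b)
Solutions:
 h(b) = C1 + C2*erf(sqrt(6)*b*sqrt(-1/k)/2)/sqrt(-1/k)


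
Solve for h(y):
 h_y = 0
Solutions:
 h(y) = C1


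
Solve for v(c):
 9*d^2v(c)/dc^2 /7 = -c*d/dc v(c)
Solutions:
 v(c) = C1 + C2*erf(sqrt(14)*c/6)


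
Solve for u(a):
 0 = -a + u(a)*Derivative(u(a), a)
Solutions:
 u(a) = -sqrt(C1 + a^2)
 u(a) = sqrt(C1 + a^2)


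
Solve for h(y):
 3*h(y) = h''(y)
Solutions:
 h(y) = C1*exp(-sqrt(3)*y) + C2*exp(sqrt(3)*y)


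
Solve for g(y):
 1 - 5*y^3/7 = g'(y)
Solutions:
 g(y) = C1 - 5*y^4/28 + y


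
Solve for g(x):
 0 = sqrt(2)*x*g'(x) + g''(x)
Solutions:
 g(x) = C1 + C2*erf(2^(3/4)*x/2)


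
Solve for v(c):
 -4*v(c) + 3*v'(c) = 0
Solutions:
 v(c) = C1*exp(4*c/3)


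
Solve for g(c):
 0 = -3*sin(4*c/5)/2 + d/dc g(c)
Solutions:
 g(c) = C1 - 15*cos(4*c/5)/8


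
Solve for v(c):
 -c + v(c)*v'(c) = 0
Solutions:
 v(c) = -sqrt(C1 + c^2)
 v(c) = sqrt(C1 + c^2)


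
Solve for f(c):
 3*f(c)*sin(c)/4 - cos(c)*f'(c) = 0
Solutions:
 f(c) = C1/cos(c)^(3/4)


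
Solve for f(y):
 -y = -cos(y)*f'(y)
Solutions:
 f(y) = C1 + Integral(y/cos(y), y)


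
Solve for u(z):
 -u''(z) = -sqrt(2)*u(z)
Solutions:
 u(z) = C1*exp(-2^(1/4)*z) + C2*exp(2^(1/4)*z)


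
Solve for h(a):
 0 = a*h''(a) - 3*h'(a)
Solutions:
 h(a) = C1 + C2*a^4


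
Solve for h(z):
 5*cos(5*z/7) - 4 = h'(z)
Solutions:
 h(z) = C1 - 4*z + 7*sin(5*z/7)


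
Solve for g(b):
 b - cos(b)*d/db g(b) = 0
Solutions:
 g(b) = C1 + Integral(b/cos(b), b)


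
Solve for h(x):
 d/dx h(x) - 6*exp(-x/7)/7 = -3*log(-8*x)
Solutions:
 h(x) = C1 - 3*x*log(-x) + 3*x*(1 - 3*log(2)) - 6*exp(-x/7)


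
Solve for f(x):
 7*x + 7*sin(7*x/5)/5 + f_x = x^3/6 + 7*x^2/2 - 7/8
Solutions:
 f(x) = C1 + x^4/24 + 7*x^3/6 - 7*x^2/2 - 7*x/8 + cos(7*x/5)


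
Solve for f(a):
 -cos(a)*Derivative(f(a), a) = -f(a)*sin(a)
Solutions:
 f(a) = C1/cos(a)


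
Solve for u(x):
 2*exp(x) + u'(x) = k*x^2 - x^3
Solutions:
 u(x) = C1 + k*x^3/3 - x^4/4 - 2*exp(x)


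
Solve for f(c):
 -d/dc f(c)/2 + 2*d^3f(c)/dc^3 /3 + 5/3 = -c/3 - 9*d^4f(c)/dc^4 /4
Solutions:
 f(c) = C1 + C2*exp(-c*(64/(1215*sqrt(2321) + 58537)^(1/3) + 16 + (1215*sqrt(2321) + 58537)^(1/3))/162)*sin(sqrt(3)*c*(-(1215*sqrt(2321) + 58537)^(1/3) + 64/(1215*sqrt(2321) + 58537)^(1/3))/162) + C3*exp(-c*(64/(1215*sqrt(2321) + 58537)^(1/3) + 16 + (1215*sqrt(2321) + 58537)^(1/3))/162)*cos(sqrt(3)*c*(-(1215*sqrt(2321) + 58537)^(1/3) + 64/(1215*sqrt(2321) + 58537)^(1/3))/162) + C4*exp(c*(-8 + 64/(1215*sqrt(2321) + 58537)^(1/3) + (1215*sqrt(2321) + 58537)^(1/3))/81) + c^2/3 + 10*c/3


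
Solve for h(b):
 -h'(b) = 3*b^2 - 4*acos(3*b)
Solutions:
 h(b) = C1 - b^3 + 4*b*acos(3*b) - 4*sqrt(1 - 9*b^2)/3


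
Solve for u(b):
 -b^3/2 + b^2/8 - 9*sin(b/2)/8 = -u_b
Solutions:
 u(b) = C1 + b^4/8 - b^3/24 - 9*cos(b/2)/4


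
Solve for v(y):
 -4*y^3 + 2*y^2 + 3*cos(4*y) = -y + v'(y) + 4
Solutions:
 v(y) = C1 - y^4 + 2*y^3/3 + y^2/2 - 4*y + 3*sin(4*y)/4


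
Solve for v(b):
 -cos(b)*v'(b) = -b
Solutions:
 v(b) = C1 + Integral(b/cos(b), b)


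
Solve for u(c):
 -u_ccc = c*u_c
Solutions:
 u(c) = C1 + Integral(C2*airyai(-c) + C3*airybi(-c), c)


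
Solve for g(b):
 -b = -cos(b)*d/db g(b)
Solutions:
 g(b) = C1 + Integral(b/cos(b), b)


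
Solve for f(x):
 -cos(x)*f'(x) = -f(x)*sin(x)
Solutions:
 f(x) = C1/cos(x)


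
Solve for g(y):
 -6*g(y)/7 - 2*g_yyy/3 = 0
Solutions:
 g(y) = C3*exp(-21^(2/3)*y/7) + (C1*sin(3*3^(1/6)*7^(2/3)*y/14) + C2*cos(3*3^(1/6)*7^(2/3)*y/14))*exp(21^(2/3)*y/14)


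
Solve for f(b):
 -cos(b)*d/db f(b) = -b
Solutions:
 f(b) = C1 + Integral(b/cos(b), b)


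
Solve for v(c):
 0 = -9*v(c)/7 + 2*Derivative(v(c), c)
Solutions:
 v(c) = C1*exp(9*c/14)


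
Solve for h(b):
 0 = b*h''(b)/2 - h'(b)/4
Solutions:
 h(b) = C1 + C2*b^(3/2)


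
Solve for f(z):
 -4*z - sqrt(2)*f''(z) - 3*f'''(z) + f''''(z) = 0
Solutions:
 f(z) = C1 + C2*z + C3*exp(z*(3 - sqrt(4*sqrt(2) + 9))/2) + C4*exp(z*(3 + sqrt(4*sqrt(2) + 9))/2) - sqrt(2)*z^3/3 + 3*z^2


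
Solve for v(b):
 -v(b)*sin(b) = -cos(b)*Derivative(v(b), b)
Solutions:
 v(b) = C1/cos(b)


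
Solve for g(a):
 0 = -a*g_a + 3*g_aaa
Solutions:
 g(a) = C1 + Integral(C2*airyai(3^(2/3)*a/3) + C3*airybi(3^(2/3)*a/3), a)


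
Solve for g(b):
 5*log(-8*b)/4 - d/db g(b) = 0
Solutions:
 g(b) = C1 + 5*b*log(-b)/4 + 5*b*(-1 + 3*log(2))/4


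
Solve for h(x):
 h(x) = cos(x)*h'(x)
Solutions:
 h(x) = C1*sqrt(sin(x) + 1)/sqrt(sin(x) - 1)


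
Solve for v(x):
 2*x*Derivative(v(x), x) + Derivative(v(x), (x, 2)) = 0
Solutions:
 v(x) = C1 + C2*erf(x)


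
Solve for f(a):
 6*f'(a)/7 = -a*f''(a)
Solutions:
 f(a) = C1 + C2*a^(1/7)


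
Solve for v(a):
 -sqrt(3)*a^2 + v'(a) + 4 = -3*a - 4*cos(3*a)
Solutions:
 v(a) = C1 + sqrt(3)*a^3/3 - 3*a^2/2 - 4*a - 4*sin(3*a)/3


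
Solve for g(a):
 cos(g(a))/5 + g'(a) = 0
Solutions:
 a/5 - log(sin(g(a)) - 1)/2 + log(sin(g(a)) + 1)/2 = C1


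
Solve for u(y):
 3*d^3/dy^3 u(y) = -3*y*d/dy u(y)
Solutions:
 u(y) = C1 + Integral(C2*airyai(-y) + C3*airybi(-y), y)


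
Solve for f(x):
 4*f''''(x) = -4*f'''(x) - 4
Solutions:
 f(x) = C1 + C2*x + C3*x^2 + C4*exp(-x) - x^3/6


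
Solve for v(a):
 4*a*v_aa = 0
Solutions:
 v(a) = C1 + C2*a


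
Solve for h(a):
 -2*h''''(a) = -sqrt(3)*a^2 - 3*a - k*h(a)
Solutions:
 h(a) = C1*exp(-2^(3/4)*a*k^(1/4)/2) + C2*exp(2^(3/4)*a*k^(1/4)/2) + C3*exp(-2^(3/4)*I*a*k^(1/4)/2) + C4*exp(2^(3/4)*I*a*k^(1/4)/2) - sqrt(3)*a^2/k - 3*a/k


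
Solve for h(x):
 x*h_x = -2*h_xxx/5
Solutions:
 h(x) = C1 + Integral(C2*airyai(-2^(2/3)*5^(1/3)*x/2) + C3*airybi(-2^(2/3)*5^(1/3)*x/2), x)


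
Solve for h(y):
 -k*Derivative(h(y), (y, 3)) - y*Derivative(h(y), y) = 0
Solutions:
 h(y) = C1 + Integral(C2*airyai(y*(-1/k)^(1/3)) + C3*airybi(y*(-1/k)^(1/3)), y)


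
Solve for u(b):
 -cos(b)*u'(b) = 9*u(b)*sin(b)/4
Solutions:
 u(b) = C1*cos(b)^(9/4)


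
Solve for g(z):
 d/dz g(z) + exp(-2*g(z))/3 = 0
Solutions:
 g(z) = log(-sqrt(C1 - 6*z)) - log(3)
 g(z) = log(C1 - 6*z)/2 - log(3)


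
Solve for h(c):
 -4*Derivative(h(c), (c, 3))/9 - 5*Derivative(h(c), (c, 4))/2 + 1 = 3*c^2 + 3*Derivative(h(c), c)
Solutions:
 h(c) = C1 + C2*exp(c*(-16 + 64/(1215*sqrt(1477249) + 1476737)^(1/3) + (1215*sqrt(1477249) + 1476737)^(1/3))/270)*sin(sqrt(3)*c*(-(1215*sqrt(1477249) + 1476737)^(1/3) + 64/(1215*sqrt(1477249) + 1476737)^(1/3))/270) + C3*exp(c*(-16 + 64/(1215*sqrt(1477249) + 1476737)^(1/3) + (1215*sqrt(1477249) + 1476737)^(1/3))/270)*cos(sqrt(3)*c*(-(1215*sqrt(1477249) + 1476737)^(1/3) + 64/(1215*sqrt(1477249) + 1476737)^(1/3))/270) + C4*exp(-c*(64/(1215*sqrt(1477249) + 1476737)^(1/3) + 8 + (1215*sqrt(1477249) + 1476737)^(1/3))/135) - c^3/3 + 17*c/27


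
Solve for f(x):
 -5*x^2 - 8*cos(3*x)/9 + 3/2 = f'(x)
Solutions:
 f(x) = C1 - 5*x^3/3 + 3*x/2 - 8*sin(3*x)/27


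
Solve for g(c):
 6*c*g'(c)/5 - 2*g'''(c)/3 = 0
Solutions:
 g(c) = C1 + Integral(C2*airyai(15^(2/3)*c/5) + C3*airybi(15^(2/3)*c/5), c)


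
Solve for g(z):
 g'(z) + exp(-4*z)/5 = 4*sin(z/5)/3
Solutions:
 g(z) = C1 - 20*cos(z/5)/3 + exp(-4*z)/20


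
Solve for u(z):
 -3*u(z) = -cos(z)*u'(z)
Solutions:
 u(z) = C1*(sin(z) + 1)^(3/2)/(sin(z) - 1)^(3/2)


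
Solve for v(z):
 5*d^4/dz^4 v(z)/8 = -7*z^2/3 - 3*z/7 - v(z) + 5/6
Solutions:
 v(z) = -7*z^2/3 - 3*z/7 + (C1*sin(2^(1/4)*5^(3/4)*z/5) + C2*cos(2^(1/4)*5^(3/4)*z/5))*exp(-2^(1/4)*5^(3/4)*z/5) + (C3*sin(2^(1/4)*5^(3/4)*z/5) + C4*cos(2^(1/4)*5^(3/4)*z/5))*exp(2^(1/4)*5^(3/4)*z/5) + 5/6


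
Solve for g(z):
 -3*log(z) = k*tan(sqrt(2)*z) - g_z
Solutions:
 g(z) = C1 - sqrt(2)*k*log(cos(sqrt(2)*z))/2 + 3*z*log(z) - 3*z


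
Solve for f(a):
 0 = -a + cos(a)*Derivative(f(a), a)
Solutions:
 f(a) = C1 + Integral(a/cos(a), a)


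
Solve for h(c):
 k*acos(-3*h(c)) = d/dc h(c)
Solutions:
 Integral(1/acos(-3*_y), (_y, h(c))) = C1 + c*k


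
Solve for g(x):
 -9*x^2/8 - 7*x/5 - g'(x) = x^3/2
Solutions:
 g(x) = C1 - x^4/8 - 3*x^3/8 - 7*x^2/10


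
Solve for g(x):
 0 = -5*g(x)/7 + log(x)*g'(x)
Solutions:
 g(x) = C1*exp(5*li(x)/7)


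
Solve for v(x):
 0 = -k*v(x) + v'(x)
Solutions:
 v(x) = C1*exp(k*x)


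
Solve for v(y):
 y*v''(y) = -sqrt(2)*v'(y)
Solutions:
 v(y) = C1 + C2*y^(1 - sqrt(2))


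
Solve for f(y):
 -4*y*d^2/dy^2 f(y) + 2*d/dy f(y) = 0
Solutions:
 f(y) = C1 + C2*y^(3/2)


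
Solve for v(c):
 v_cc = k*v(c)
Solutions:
 v(c) = C1*exp(-c*sqrt(k)) + C2*exp(c*sqrt(k))


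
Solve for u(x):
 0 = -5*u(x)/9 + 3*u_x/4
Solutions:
 u(x) = C1*exp(20*x/27)


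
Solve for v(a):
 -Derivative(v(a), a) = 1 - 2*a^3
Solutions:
 v(a) = C1 + a^4/2 - a


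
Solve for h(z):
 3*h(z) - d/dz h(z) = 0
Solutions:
 h(z) = C1*exp(3*z)


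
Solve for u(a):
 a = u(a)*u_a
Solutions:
 u(a) = -sqrt(C1 + a^2)
 u(a) = sqrt(C1 + a^2)


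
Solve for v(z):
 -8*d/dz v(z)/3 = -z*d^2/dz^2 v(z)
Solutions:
 v(z) = C1 + C2*z^(11/3)


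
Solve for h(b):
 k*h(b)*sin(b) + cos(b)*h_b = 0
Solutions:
 h(b) = C1*exp(k*log(cos(b)))


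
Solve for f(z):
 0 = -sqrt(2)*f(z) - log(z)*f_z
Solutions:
 f(z) = C1*exp(-sqrt(2)*li(z))


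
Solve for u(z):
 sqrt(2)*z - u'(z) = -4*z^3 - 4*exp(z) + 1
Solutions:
 u(z) = C1 + z^4 + sqrt(2)*z^2/2 - z + 4*exp(z)


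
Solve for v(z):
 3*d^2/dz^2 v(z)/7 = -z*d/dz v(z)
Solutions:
 v(z) = C1 + C2*erf(sqrt(42)*z/6)


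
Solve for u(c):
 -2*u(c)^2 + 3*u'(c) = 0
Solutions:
 u(c) = -3/(C1 + 2*c)


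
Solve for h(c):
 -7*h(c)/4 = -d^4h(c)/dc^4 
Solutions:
 h(c) = C1*exp(-sqrt(2)*7^(1/4)*c/2) + C2*exp(sqrt(2)*7^(1/4)*c/2) + C3*sin(sqrt(2)*7^(1/4)*c/2) + C4*cos(sqrt(2)*7^(1/4)*c/2)


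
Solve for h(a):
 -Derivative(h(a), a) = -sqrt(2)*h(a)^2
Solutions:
 h(a) = -1/(C1 + sqrt(2)*a)


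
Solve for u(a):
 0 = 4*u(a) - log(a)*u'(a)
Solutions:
 u(a) = C1*exp(4*li(a))


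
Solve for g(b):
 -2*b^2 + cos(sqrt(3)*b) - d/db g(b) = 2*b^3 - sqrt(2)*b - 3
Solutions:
 g(b) = C1 - b^4/2 - 2*b^3/3 + sqrt(2)*b^2/2 + 3*b + sqrt(3)*sin(sqrt(3)*b)/3


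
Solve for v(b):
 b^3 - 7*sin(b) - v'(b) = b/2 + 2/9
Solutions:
 v(b) = C1 + b^4/4 - b^2/4 - 2*b/9 + 7*cos(b)


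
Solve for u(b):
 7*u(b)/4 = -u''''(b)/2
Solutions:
 u(b) = (C1*sin(14^(1/4)*b/2) + C2*cos(14^(1/4)*b/2))*exp(-14^(1/4)*b/2) + (C3*sin(14^(1/4)*b/2) + C4*cos(14^(1/4)*b/2))*exp(14^(1/4)*b/2)


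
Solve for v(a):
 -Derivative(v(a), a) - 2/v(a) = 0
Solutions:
 v(a) = -sqrt(C1 - 4*a)
 v(a) = sqrt(C1 - 4*a)


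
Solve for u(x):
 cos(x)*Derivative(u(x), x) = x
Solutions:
 u(x) = C1 + Integral(x/cos(x), x)


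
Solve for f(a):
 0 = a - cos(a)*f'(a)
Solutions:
 f(a) = C1 + Integral(a/cos(a), a)


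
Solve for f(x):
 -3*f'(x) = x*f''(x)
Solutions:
 f(x) = C1 + C2/x^2


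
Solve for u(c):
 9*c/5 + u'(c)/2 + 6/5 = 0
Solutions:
 u(c) = C1 - 9*c^2/5 - 12*c/5


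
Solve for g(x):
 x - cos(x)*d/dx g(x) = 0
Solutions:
 g(x) = C1 + Integral(x/cos(x), x)


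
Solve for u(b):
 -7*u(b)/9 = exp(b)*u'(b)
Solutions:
 u(b) = C1*exp(7*exp(-b)/9)


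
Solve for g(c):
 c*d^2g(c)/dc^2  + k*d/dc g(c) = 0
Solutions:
 g(c) = C1 + c^(1 - re(k))*(C2*sin(log(c)*Abs(im(k))) + C3*cos(log(c)*im(k)))


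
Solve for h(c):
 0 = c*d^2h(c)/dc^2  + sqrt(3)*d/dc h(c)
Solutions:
 h(c) = C1 + C2*c^(1 - sqrt(3))


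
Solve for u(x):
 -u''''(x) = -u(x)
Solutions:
 u(x) = C1*exp(-x) + C2*exp(x) + C3*sin(x) + C4*cos(x)


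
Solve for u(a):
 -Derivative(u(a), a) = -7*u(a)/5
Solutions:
 u(a) = C1*exp(7*a/5)


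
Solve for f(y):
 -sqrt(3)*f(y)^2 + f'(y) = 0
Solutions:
 f(y) = -1/(C1 + sqrt(3)*y)


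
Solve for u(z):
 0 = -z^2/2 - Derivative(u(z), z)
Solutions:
 u(z) = C1 - z^3/6


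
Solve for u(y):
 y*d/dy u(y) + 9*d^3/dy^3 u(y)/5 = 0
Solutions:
 u(y) = C1 + Integral(C2*airyai(-15^(1/3)*y/3) + C3*airybi(-15^(1/3)*y/3), y)


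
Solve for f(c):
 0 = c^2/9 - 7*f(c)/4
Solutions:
 f(c) = 4*c^2/63


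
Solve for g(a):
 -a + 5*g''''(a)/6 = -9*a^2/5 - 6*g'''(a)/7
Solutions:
 g(a) = C1 + C2*a + C3*a^2 + C4*exp(-36*a/35) - 7*a^5/200 + 7*a^4/32 - 245*a^3/288


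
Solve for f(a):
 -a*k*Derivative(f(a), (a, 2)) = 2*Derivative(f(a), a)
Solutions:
 f(a) = C1 + a^(((re(k) - 2)*re(k) + im(k)^2)/(re(k)^2 + im(k)^2))*(C2*sin(2*log(a)*Abs(im(k))/(re(k)^2 + im(k)^2)) + C3*cos(2*log(a)*im(k)/(re(k)^2 + im(k)^2)))


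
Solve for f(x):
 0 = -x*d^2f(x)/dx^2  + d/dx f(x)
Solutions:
 f(x) = C1 + C2*x^2


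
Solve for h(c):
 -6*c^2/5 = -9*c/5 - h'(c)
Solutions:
 h(c) = C1 + 2*c^3/5 - 9*c^2/10


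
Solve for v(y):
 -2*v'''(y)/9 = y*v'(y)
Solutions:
 v(y) = C1 + Integral(C2*airyai(-6^(2/3)*y/2) + C3*airybi(-6^(2/3)*y/2), y)


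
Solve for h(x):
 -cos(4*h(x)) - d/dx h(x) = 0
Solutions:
 h(x) = -asin((C1 + exp(8*x))/(C1 - exp(8*x)))/4 + pi/4
 h(x) = asin((C1 + exp(8*x))/(C1 - exp(8*x)))/4


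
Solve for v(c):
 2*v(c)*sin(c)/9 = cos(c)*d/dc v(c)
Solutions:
 v(c) = C1/cos(c)^(2/9)


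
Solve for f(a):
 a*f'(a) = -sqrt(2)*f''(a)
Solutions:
 f(a) = C1 + C2*erf(2^(1/4)*a/2)


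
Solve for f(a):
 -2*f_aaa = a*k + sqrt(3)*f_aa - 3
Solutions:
 f(a) = C1 + C2*a + C3*exp(-sqrt(3)*a/2) - sqrt(3)*a^3*k/18 + a^2*(2*k + 3*sqrt(3))/6


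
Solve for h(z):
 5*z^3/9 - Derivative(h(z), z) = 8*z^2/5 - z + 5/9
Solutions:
 h(z) = C1 + 5*z^4/36 - 8*z^3/15 + z^2/2 - 5*z/9


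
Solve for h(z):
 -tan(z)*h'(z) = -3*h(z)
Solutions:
 h(z) = C1*sin(z)^3


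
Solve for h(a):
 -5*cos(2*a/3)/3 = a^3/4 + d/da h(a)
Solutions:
 h(a) = C1 - a^4/16 - 5*sin(2*a/3)/2


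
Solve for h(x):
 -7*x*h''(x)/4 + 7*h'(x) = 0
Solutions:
 h(x) = C1 + C2*x^5


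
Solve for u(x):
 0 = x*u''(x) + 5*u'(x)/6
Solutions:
 u(x) = C1 + C2*x^(1/6)


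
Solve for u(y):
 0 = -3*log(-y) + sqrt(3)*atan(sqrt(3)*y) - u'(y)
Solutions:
 u(y) = C1 - 3*y*log(-y) + 3*y + sqrt(3)*(y*atan(sqrt(3)*y) - sqrt(3)*log(3*y^2 + 1)/6)


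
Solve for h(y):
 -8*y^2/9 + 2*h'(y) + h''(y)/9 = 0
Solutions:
 h(y) = C1 + C2*exp(-18*y) + 4*y^3/27 - 2*y^2/81 + 2*y/729


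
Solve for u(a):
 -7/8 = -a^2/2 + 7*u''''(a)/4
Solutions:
 u(a) = C1 + C2*a + C3*a^2 + C4*a^3 + a^6/1260 - a^4/48


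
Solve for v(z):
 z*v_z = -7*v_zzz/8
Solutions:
 v(z) = C1 + Integral(C2*airyai(-2*7^(2/3)*z/7) + C3*airybi(-2*7^(2/3)*z/7), z)


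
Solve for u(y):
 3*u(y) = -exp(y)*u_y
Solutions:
 u(y) = C1*exp(3*exp(-y))


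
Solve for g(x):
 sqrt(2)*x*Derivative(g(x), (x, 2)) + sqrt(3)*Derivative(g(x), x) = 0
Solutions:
 g(x) = C1 + C2*x^(1 - sqrt(6)/2)


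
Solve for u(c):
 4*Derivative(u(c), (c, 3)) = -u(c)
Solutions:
 u(c) = C3*exp(-2^(1/3)*c/2) + (C1*sin(2^(1/3)*sqrt(3)*c/4) + C2*cos(2^(1/3)*sqrt(3)*c/4))*exp(2^(1/3)*c/4)


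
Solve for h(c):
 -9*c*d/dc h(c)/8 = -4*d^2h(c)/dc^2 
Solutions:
 h(c) = C1 + C2*erfi(3*c/8)


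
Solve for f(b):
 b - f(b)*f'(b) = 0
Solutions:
 f(b) = -sqrt(C1 + b^2)
 f(b) = sqrt(C1 + b^2)


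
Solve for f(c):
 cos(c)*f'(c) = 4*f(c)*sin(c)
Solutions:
 f(c) = C1/cos(c)^4


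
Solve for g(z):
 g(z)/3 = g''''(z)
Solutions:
 g(z) = C1*exp(-3^(3/4)*z/3) + C2*exp(3^(3/4)*z/3) + C3*sin(3^(3/4)*z/3) + C4*cos(3^(3/4)*z/3)


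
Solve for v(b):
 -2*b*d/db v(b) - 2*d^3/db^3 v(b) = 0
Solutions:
 v(b) = C1 + Integral(C2*airyai(-b) + C3*airybi(-b), b)


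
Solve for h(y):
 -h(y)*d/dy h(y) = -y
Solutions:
 h(y) = -sqrt(C1 + y^2)
 h(y) = sqrt(C1 + y^2)


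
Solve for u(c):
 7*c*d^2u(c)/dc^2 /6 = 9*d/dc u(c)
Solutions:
 u(c) = C1 + C2*c^(61/7)


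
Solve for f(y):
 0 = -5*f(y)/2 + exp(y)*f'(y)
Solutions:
 f(y) = C1*exp(-5*exp(-y)/2)


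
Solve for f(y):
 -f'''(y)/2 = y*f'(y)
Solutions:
 f(y) = C1 + Integral(C2*airyai(-2^(1/3)*y) + C3*airybi(-2^(1/3)*y), y)


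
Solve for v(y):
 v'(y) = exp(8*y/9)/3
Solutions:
 v(y) = C1 + 3*exp(8*y/9)/8


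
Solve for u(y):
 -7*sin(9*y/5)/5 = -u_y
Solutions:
 u(y) = C1 - 7*cos(9*y/5)/9


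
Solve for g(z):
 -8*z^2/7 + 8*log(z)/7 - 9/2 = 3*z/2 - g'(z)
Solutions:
 g(z) = C1 + 8*z^3/21 + 3*z^2/4 - 8*z*log(z)/7 + 79*z/14


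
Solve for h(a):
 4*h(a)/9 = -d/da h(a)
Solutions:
 h(a) = C1*exp(-4*a/9)


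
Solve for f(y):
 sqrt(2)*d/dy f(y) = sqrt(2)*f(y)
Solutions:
 f(y) = C1*exp(y)


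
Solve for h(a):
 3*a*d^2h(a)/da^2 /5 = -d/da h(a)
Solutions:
 h(a) = C1 + C2/a^(2/3)


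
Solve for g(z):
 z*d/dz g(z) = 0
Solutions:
 g(z) = C1


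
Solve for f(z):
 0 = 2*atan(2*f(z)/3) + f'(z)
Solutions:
 Integral(1/atan(2*_y/3), (_y, f(z))) = C1 - 2*z


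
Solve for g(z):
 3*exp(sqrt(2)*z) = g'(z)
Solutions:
 g(z) = C1 + 3*sqrt(2)*exp(sqrt(2)*z)/2


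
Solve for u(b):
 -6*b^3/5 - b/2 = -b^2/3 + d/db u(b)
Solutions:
 u(b) = C1 - 3*b^4/10 + b^3/9 - b^2/4


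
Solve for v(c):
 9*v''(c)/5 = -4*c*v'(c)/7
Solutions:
 v(c) = C1 + C2*erf(sqrt(70)*c/21)


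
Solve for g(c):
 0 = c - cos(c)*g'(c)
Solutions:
 g(c) = C1 + Integral(c/cos(c), c)


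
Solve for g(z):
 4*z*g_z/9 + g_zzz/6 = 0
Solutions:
 g(z) = C1 + Integral(C2*airyai(-2*3^(2/3)*z/3) + C3*airybi(-2*3^(2/3)*z/3), z)


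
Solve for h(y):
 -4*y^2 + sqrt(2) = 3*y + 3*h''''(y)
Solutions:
 h(y) = C1 + C2*y + C3*y^2 + C4*y^3 - y^6/270 - y^5/120 + sqrt(2)*y^4/72


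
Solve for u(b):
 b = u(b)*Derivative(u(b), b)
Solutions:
 u(b) = -sqrt(C1 + b^2)
 u(b) = sqrt(C1 + b^2)


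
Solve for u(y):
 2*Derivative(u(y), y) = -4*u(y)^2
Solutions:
 u(y) = 1/(C1 + 2*y)


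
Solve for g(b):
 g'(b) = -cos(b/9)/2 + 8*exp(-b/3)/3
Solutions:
 g(b) = C1 - 9*sin(b/9)/2 - 8*exp(-b/3)


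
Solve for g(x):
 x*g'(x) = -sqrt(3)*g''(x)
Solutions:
 g(x) = C1 + C2*erf(sqrt(2)*3^(3/4)*x/6)


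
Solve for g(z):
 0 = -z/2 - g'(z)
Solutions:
 g(z) = C1 - z^2/4


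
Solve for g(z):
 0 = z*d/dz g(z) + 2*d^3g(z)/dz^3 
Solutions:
 g(z) = C1 + Integral(C2*airyai(-2^(2/3)*z/2) + C3*airybi(-2^(2/3)*z/2), z)


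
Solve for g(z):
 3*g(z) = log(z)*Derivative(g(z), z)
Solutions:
 g(z) = C1*exp(3*li(z))


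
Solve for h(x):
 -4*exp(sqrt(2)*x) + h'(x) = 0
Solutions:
 h(x) = C1 + 2*sqrt(2)*exp(sqrt(2)*x)


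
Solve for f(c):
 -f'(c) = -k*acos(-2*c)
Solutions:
 f(c) = C1 + k*(c*acos(-2*c) + sqrt(1 - 4*c^2)/2)


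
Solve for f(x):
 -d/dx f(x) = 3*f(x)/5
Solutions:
 f(x) = C1*exp(-3*x/5)


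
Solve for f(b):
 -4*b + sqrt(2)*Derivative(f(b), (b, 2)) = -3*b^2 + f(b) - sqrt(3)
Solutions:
 f(b) = C1*exp(-2^(3/4)*b/2) + C2*exp(2^(3/4)*b/2) + 3*b^2 - 4*b + sqrt(3) + 6*sqrt(2)


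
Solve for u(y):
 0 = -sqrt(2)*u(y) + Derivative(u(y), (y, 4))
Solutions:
 u(y) = C1*exp(-2^(1/8)*y) + C2*exp(2^(1/8)*y) + C3*sin(2^(1/8)*y) + C4*cos(2^(1/8)*y)


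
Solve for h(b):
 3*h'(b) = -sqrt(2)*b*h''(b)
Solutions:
 h(b) = C1 + C2*b^(1 - 3*sqrt(2)/2)


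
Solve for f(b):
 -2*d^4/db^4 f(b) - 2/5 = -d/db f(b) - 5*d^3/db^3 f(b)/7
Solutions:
 f(b) = C1 + C2*exp(b*(-(798*sqrt(546) + 18647)^(1/3) - 25/(798*sqrt(546) + 18647)^(1/3) + 10)/84)*sin(sqrt(3)*b*(-(798*sqrt(546) + 18647)^(1/3) + 25/(798*sqrt(546) + 18647)^(1/3))/84) + C3*exp(b*(-(798*sqrt(546) + 18647)^(1/3) - 25/(798*sqrt(546) + 18647)^(1/3) + 10)/84)*cos(sqrt(3)*b*(-(798*sqrt(546) + 18647)^(1/3) + 25/(798*sqrt(546) + 18647)^(1/3))/84) + C4*exp(b*(25/(798*sqrt(546) + 18647)^(1/3) + 5 + (798*sqrt(546) + 18647)^(1/3))/42) + 2*b/5


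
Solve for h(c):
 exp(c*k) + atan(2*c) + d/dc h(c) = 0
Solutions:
 h(c) = C1 - c*atan(2*c) - Piecewise((exp(c*k)/k, Ne(k, 0)), (c, True)) + log(4*c^2 + 1)/4


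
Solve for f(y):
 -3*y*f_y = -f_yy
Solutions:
 f(y) = C1 + C2*erfi(sqrt(6)*y/2)


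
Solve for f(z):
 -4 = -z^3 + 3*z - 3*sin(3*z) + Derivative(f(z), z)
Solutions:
 f(z) = C1 + z^4/4 - 3*z^2/2 - 4*z - cos(3*z)


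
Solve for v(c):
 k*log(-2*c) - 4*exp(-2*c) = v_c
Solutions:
 v(c) = C1 + c*k*log(-c) + c*k*(-1 + log(2)) + 2*exp(-2*c)


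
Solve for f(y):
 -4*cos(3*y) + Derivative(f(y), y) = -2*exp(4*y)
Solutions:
 f(y) = C1 - exp(4*y)/2 + 4*sin(3*y)/3


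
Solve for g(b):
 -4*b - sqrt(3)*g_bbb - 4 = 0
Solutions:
 g(b) = C1 + C2*b + C3*b^2 - sqrt(3)*b^4/18 - 2*sqrt(3)*b^3/9


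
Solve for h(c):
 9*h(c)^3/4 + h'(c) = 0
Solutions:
 h(c) = -sqrt(2)*sqrt(-1/(C1 - 9*c))
 h(c) = sqrt(2)*sqrt(-1/(C1 - 9*c))


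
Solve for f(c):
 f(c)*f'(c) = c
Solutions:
 f(c) = -sqrt(C1 + c^2)
 f(c) = sqrt(C1 + c^2)


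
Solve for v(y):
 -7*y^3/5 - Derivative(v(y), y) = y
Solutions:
 v(y) = C1 - 7*y^4/20 - y^2/2


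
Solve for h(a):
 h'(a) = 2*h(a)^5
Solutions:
 h(a) = -(-1/(C1 + 8*a))^(1/4)
 h(a) = (-1/(C1 + 8*a))^(1/4)
 h(a) = -I*(-1/(C1 + 8*a))^(1/4)
 h(a) = I*(-1/(C1 + 8*a))^(1/4)


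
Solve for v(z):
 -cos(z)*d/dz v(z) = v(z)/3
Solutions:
 v(z) = C1*(sin(z) - 1)^(1/6)/(sin(z) + 1)^(1/6)


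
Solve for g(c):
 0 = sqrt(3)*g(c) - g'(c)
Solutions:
 g(c) = C1*exp(sqrt(3)*c)


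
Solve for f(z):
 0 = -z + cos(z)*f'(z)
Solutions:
 f(z) = C1 + Integral(z/cos(z), z)


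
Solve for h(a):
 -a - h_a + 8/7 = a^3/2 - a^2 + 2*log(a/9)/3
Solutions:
 h(a) = C1 - a^4/8 + a^3/3 - a^2/2 - 2*a*log(a)/3 + 4*a*log(3)/3 + 38*a/21


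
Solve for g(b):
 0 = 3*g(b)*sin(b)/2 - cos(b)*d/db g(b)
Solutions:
 g(b) = C1/cos(b)^(3/2)


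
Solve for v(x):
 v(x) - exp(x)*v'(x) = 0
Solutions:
 v(x) = C1*exp(-exp(-x))


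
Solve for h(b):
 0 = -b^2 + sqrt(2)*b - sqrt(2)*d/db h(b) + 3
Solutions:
 h(b) = C1 - sqrt(2)*b^3/6 + b^2/2 + 3*sqrt(2)*b/2


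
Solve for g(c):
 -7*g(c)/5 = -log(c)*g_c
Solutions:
 g(c) = C1*exp(7*li(c)/5)


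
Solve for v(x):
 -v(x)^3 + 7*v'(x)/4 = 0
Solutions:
 v(x) = -sqrt(14)*sqrt(-1/(C1 + 4*x))/2
 v(x) = sqrt(14)*sqrt(-1/(C1 + 4*x))/2


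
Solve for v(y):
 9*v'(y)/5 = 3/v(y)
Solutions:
 v(y) = -sqrt(C1 + 30*y)/3
 v(y) = sqrt(C1 + 30*y)/3


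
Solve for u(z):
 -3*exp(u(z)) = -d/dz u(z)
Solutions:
 u(z) = log(-1/(C1 + 3*z))


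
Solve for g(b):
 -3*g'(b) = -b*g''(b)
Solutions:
 g(b) = C1 + C2*b^4


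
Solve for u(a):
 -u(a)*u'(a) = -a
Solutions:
 u(a) = -sqrt(C1 + a^2)
 u(a) = sqrt(C1 + a^2)


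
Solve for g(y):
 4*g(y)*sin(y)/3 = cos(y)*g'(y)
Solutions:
 g(y) = C1/cos(y)^(4/3)


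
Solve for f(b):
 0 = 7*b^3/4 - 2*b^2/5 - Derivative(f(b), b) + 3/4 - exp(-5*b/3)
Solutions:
 f(b) = C1 + 7*b^4/16 - 2*b^3/15 + 3*b/4 + 3*exp(-5*b/3)/5


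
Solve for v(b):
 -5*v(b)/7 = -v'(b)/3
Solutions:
 v(b) = C1*exp(15*b/7)


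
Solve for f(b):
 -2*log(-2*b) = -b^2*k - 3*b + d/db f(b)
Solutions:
 f(b) = C1 + b^3*k/3 + 3*b^2/2 - 2*b*log(-b) + 2*b*(1 - log(2))


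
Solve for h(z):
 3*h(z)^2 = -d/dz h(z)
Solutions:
 h(z) = 1/(C1 + 3*z)


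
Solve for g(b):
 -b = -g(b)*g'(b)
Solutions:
 g(b) = -sqrt(C1 + b^2)
 g(b) = sqrt(C1 + b^2)


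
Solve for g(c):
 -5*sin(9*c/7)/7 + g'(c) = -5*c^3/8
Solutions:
 g(c) = C1 - 5*c^4/32 - 5*cos(9*c/7)/9


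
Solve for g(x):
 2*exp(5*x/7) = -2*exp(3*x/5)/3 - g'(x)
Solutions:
 g(x) = C1 - 14*exp(5*x/7)/5 - 10*exp(3*x/5)/9


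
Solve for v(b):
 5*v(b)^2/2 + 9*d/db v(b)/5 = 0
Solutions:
 v(b) = 18/(C1 + 25*b)


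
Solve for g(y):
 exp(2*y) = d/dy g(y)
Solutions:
 g(y) = C1 + exp(2*y)/2


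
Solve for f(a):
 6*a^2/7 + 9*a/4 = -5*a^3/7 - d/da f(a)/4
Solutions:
 f(a) = C1 - 5*a^4/7 - 8*a^3/7 - 9*a^2/2


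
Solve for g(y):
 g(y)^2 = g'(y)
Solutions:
 g(y) = -1/(C1 + y)


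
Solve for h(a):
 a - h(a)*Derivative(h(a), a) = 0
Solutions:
 h(a) = -sqrt(C1 + a^2)
 h(a) = sqrt(C1 + a^2)


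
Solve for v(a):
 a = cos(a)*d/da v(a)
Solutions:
 v(a) = C1 + Integral(a/cos(a), a)


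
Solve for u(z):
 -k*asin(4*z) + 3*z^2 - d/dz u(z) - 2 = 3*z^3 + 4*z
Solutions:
 u(z) = C1 - k*(z*asin(4*z) + sqrt(1 - 16*z^2)/4) - 3*z^4/4 + z^3 - 2*z^2 - 2*z


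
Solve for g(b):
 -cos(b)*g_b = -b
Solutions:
 g(b) = C1 + Integral(b/cos(b), b)


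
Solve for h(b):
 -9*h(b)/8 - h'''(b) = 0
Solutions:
 h(b) = C3*exp(-3^(2/3)*b/2) + (C1*sin(3*3^(1/6)*b/4) + C2*cos(3*3^(1/6)*b/4))*exp(3^(2/3)*b/4)


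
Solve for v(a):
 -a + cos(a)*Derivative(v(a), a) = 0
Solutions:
 v(a) = C1 + Integral(a/cos(a), a)


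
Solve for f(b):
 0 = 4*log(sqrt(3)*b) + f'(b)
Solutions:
 f(b) = C1 - 4*b*log(b) - b*log(9) + 4*b


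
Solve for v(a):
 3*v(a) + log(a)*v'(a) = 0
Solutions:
 v(a) = C1*exp(-3*li(a))


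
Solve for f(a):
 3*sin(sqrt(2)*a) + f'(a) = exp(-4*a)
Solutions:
 f(a) = C1 + 3*sqrt(2)*cos(sqrt(2)*a)/2 - exp(-4*a)/4


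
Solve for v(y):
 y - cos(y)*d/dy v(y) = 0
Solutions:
 v(y) = C1 + Integral(y/cos(y), y)


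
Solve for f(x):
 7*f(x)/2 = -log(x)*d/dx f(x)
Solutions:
 f(x) = C1*exp(-7*li(x)/2)


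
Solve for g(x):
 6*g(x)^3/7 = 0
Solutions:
 g(x) = 0


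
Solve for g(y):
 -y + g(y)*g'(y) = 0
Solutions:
 g(y) = -sqrt(C1 + y^2)
 g(y) = sqrt(C1 + y^2)


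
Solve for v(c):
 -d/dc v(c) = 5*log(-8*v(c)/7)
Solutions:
 Integral(1/(log(-_y) - log(7) + 3*log(2)), (_y, v(c)))/5 = C1 - c


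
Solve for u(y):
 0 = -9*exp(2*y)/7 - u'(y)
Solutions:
 u(y) = C1 - 9*exp(2*y)/14


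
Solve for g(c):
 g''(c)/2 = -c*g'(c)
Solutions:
 g(c) = C1 + C2*erf(c)


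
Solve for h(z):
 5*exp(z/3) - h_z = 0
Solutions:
 h(z) = C1 + 15*exp(z/3)


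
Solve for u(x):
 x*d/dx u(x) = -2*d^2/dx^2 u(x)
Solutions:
 u(x) = C1 + C2*erf(x/2)


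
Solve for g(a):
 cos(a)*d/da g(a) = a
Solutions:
 g(a) = C1 + Integral(a/cos(a), a)


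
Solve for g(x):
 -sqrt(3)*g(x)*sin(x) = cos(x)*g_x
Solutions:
 g(x) = C1*cos(x)^(sqrt(3))


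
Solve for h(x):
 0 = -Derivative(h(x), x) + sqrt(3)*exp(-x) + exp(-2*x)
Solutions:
 h(x) = C1 - sqrt(3)*exp(-x) - exp(-2*x)/2


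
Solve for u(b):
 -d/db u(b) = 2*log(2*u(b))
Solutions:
 Integral(1/(log(_y) + log(2)), (_y, u(b)))/2 = C1 - b


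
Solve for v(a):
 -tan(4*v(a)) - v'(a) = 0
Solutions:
 v(a) = -asin(C1*exp(-4*a))/4 + pi/4
 v(a) = asin(C1*exp(-4*a))/4


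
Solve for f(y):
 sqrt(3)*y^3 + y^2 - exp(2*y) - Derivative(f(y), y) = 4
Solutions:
 f(y) = C1 + sqrt(3)*y^4/4 + y^3/3 - 4*y - exp(2*y)/2


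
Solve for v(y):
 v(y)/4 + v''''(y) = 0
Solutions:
 v(y) = (C1*sin(y/2) + C2*cos(y/2))*exp(-y/2) + (C3*sin(y/2) + C4*cos(y/2))*exp(y/2)


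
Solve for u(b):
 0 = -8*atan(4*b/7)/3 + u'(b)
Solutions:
 u(b) = C1 + 8*b*atan(4*b/7)/3 - 7*log(16*b^2 + 49)/3


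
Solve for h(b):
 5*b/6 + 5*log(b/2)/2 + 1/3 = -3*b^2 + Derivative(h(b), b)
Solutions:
 h(b) = C1 + b^3 + 5*b^2/12 + 5*b*log(b)/2 - 13*b/6 - 5*b*log(2)/2


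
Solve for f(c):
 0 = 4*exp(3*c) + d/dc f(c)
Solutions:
 f(c) = C1 - 4*exp(3*c)/3


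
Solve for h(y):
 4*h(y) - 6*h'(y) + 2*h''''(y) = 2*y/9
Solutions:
 h(y) = C1*exp(y*(-2^(2/3)*(61 + 3*sqrt(417))^(1/3) - 4 + 4*2^(1/3)/(61 + 3*sqrt(417))^(1/3))/12)*sin(2^(1/3)*sqrt(3)*y*(4/(61 + 3*sqrt(417))^(1/3) + 2^(1/3)*(61 + 3*sqrt(417))^(1/3))/12) + C2*exp(y*(-2^(2/3)*(61 + 3*sqrt(417))^(1/3) - 4 + 4*2^(1/3)/(61 + 3*sqrt(417))^(1/3))/12)*cos(2^(1/3)*sqrt(3)*y*(4/(61 + 3*sqrt(417))^(1/3) + 2^(1/3)*(61 + 3*sqrt(417))^(1/3))/12) + C3*exp(y) + C4*exp(y*(-2 - 4*2^(1/3)/(61 + 3*sqrt(417))^(1/3) + 2^(2/3)*(61 + 3*sqrt(417))^(1/3))/6) + y/18 + 1/12
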